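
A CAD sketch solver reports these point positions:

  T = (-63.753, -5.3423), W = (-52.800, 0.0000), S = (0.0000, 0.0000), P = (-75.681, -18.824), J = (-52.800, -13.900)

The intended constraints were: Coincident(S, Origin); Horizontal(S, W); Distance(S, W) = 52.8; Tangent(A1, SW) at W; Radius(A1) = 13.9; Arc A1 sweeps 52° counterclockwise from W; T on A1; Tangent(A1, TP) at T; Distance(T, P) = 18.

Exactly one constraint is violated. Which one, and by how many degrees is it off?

Tangent(A1, TP) at T — off by 3.50°.

S = (0.00, 0.00) ✓; S.y = 0.00, W.y = 0.00 ✓; |SW| = 52.80 ✓; ∠(JW, WS) = 90.00° ✓; |JW| = 13.90 ✓; bearing(J→T) − bearing(J→W) = 52.00° ✓; |JT| = 13.90 ✓; ∠(JT, TP) = 93.50° ✗; |TP| = 18.00 ✓.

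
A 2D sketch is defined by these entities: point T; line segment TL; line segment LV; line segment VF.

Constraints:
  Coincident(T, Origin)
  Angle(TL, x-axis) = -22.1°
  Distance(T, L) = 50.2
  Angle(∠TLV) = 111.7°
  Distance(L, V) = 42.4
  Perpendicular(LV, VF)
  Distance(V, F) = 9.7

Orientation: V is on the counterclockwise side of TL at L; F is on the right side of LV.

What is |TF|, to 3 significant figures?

83.0

∠TLV = 111.7°, so LV runs at -22.1° + (180° − 111.7°) = 46.2° from the x-axis; with |LV| = 42.4, V = L + 42.4·(cos 46.2°, sin 46.2°) = (75.9, 11.7). LV is perpendicular to VF; with |VF| = 9.7 on the right of LV, F = V + 9.7·(0.722, -0.692) = (82.9, 5.00). Then |TF| = |F − T| = 83.0.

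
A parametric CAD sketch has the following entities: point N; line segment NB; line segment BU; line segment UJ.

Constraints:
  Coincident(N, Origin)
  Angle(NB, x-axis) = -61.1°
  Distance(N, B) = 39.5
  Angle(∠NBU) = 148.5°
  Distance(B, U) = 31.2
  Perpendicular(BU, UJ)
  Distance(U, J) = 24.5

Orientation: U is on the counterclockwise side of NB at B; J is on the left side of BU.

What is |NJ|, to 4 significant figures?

64.99

N is at the origin; NB runs at -61.1° with length 39.5, so B = 39.5·(cos -61.1°, sin -61.1°) = (19.09, -34.58). ∠NBU = 148.5°, so BU runs at -61.1° + (180° − 148.5°) = -29.60° from the x-axis; with |BU| = 31.2, U = B + 31.2·(cos -29.60°, sin -29.60°) = (46.22, -49.99). The perpendicularity gives UJ at right angles to BU; with |UJ| = 24.5 on the left of BU, J = U + 24.5·(0.4939, 0.8695) = (58.32, -28.69). Then |NJ| = |J − N| = 64.99.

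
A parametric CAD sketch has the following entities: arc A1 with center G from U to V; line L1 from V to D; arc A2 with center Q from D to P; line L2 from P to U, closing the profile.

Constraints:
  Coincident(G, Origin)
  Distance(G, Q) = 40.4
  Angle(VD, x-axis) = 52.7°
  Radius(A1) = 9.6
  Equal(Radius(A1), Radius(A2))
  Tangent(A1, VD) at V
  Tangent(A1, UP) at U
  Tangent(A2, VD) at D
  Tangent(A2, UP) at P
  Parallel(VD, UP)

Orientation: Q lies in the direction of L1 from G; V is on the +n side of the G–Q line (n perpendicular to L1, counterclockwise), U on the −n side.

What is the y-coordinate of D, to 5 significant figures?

37.955

The slot axis is L1's direction at 52.7°, so u = (cos 52.7°, sin 52.7°) = (0.60599, 0.79547) and n = (−sin 52.7°, cos 52.7°) = (-0.79547, 0.60599). G is at the origin and Q lies 40.4 along u from G, so Q = 40.4·u = (24.482, 32.137). Tangency of A1 to both parallel lines with radius 9.6 puts V and U at G ± 9.6·n: V = (-7.6365, 5.8175), U = (7.6365, -5.8175). Equal radii place D and P the same way about Q: D = Q + 9.6·n = (16.845, 37.955), P = Q − 9.6·n = (32.118, 26.320). So D.y = 37.955.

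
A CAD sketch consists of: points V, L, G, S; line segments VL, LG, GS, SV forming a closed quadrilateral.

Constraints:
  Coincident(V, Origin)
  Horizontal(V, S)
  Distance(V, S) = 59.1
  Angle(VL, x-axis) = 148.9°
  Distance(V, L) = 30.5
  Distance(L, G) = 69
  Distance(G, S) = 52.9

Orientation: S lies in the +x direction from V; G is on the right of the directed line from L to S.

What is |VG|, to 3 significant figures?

40.8

V is at the origin; V and S share the same y with |VS| = 59.1 and S in +x, so S = (59.1, 0). VL runs at 148.9° with |VL| = 30.5, so L = (-26.1, 15.8). G is determined by |LG| = 69.0 and |GS| = 52.9 together: it lies at the intersection of circle(L, 69.0) and circle(S, 52.9). With |LS| = 86.7, the foot of the radical line on LS is 54.7 from L and the perpendicular offset is √(69.0² − 54.7²) = 42.1. Taking the right-of-LS solution: G = (20.0, -35.6).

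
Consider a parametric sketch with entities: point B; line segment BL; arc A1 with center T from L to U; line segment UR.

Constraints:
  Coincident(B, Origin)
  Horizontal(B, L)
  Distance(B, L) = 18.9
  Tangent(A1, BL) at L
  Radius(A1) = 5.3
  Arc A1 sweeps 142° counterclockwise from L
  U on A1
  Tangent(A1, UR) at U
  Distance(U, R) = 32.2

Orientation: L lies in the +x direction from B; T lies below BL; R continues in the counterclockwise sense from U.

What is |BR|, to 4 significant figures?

50.40

B is at the origin; B and L share the same y with |BL| = 18.9 and L on the +x side, so L = (18.90, 0.000). Tangency of A1 to BL means the radius TL is perpendicular to BL, so T = L + (0, -5.3) = (18.90, -5.300). On A1, L sits at bearing 90° from T; a 142° counterclockwise sweep puts U at bearing 232°, so U = T + 5.3·(cos 232°, sin 232°) = (15.64, -9.476). A1 meets UR tangentially, so TU is at right angles to UR, so UR runs along (−sin 232°, cos 232°); with |UR| = 32.2, R = (41.01, -29.30). Then |BR| = |R − B| = 50.40.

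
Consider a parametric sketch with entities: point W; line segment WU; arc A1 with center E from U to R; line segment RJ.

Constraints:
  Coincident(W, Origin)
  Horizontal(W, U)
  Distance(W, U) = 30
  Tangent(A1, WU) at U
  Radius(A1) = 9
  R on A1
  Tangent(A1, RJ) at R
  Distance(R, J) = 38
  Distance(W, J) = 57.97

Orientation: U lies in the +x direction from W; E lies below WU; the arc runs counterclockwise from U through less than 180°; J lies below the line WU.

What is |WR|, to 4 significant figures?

24.36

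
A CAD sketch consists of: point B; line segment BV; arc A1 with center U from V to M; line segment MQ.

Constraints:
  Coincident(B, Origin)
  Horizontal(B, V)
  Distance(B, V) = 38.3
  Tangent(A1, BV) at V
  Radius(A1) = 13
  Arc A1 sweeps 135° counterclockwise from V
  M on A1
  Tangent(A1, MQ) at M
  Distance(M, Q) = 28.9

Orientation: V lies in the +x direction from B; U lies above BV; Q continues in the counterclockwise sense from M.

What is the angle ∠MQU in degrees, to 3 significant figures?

24.2°

B is at the origin; BV is horizontal with |BV| = 38.3 and V on the +x side, so V = (38.3, 0.00). Since A1 is tangent to BV there, UV ⟂ BV, so U = V + (0, 13) = (38.3, 13.0). On A1, V sits at bearing -90° from U; a 135° counterclockwise sweep puts M at bearing 45°, so M = U + 13.0·(cos 45°, sin 45°) = (47.5, 22.2). Tangency of A1 to MQ means the radius UM is perpendicular to MQ, so MQ runs along (−sin 45°, cos 45°); with |MQ| = 28.9, Q = (27.1, 42.6). Then cos ∠MQU = QM·QU / (|QM||QU|), giving 24.2°.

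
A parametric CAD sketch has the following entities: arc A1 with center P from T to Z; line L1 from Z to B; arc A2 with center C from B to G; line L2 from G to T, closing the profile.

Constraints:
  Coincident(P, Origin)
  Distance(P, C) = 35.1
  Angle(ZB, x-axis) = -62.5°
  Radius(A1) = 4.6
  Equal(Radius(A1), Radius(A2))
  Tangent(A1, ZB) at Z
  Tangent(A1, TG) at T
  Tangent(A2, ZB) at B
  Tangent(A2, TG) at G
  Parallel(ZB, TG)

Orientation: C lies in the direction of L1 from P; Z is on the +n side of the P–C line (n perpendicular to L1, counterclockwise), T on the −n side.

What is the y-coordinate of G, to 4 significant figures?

-33.26

The slot axis is L1's direction at -62.5°, so u = (cos -62.5°, sin -62.5°) = (0.4617, -0.8870) and n = (−sin -62.5°, cos -62.5°) = (0.8870, 0.4617). P is at the origin and C lies 35.1 along u from P, so C = 35.1·u = (16.21, -31.13). Tangency of A1 to both parallel lines with radius 4.6 puts Z and T at P ± 4.6·n: Z = (4.080, 2.124), T = (-4.080, -2.124). Equal radii place B and G the same way about C: B = C + 4.6·n = (20.29, -29.01), G = C − 4.6·n = (12.13, -33.26). So G.y = -33.26.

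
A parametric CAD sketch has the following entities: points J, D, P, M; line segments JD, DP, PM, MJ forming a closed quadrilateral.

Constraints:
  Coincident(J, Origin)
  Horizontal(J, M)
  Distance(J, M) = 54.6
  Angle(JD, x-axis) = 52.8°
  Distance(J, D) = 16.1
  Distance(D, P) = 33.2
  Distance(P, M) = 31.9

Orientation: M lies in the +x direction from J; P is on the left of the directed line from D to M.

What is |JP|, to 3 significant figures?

48.2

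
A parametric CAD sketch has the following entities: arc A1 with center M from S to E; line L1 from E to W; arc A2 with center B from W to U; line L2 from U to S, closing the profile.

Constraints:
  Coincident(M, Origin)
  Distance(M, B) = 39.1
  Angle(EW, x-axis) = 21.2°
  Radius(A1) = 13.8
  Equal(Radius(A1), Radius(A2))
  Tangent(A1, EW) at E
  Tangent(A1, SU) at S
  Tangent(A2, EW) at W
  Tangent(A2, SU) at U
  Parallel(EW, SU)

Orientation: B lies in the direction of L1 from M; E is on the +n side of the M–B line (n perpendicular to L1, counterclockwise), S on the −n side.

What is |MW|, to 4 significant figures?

41.46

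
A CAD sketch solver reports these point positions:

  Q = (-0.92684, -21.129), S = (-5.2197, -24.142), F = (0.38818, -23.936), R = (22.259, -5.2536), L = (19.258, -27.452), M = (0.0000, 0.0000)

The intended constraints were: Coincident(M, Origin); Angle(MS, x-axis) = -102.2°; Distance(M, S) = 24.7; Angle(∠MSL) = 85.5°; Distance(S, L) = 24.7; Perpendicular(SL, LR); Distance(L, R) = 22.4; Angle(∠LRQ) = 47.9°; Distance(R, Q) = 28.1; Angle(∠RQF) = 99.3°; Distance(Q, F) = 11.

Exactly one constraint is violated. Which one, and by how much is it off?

Distance(Q, F) = 11 — off by 7.90.

M = (0.00, 0.00) ✓; MS at -102.2° ✓; |MS| = 24.70 ✓; ∠MSL = 85.50° ✓; |SL| = 24.70 ✓; ∠(SL, LR) = 90.00° ✓; |LR| = 22.40 ✓; ∠LRQ = 47.90° ✓; |RQ| = 28.10 ✓; ∠RQF = 99.30° ✓; |QF| = 3.100 ✗.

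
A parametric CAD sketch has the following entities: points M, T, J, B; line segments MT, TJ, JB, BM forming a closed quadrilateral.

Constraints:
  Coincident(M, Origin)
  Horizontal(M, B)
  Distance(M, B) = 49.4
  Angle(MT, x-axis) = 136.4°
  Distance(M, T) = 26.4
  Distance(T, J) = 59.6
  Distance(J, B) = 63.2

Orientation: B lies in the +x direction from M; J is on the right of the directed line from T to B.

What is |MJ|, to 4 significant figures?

38.49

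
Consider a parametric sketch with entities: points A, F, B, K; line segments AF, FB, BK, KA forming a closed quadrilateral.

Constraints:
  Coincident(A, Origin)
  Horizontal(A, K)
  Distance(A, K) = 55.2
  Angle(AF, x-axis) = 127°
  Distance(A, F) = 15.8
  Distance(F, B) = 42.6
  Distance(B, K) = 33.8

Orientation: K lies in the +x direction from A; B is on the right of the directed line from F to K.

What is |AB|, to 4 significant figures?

27.67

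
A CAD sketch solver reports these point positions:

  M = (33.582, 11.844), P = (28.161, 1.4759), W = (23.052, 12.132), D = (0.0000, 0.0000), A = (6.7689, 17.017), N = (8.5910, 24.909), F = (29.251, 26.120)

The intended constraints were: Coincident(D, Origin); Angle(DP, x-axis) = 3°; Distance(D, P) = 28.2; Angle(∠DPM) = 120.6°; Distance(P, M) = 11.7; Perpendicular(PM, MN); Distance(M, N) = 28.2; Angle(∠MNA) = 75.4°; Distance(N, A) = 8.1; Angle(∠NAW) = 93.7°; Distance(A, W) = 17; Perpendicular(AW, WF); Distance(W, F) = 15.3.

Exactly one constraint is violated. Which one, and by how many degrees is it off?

Perpendicular(AW, WF) — off by 7.20°.

D = (0.00, 0.00) ✓; DP at 3.000° ✓; |DP| = 28.20 ✓; ∠DPM = 120.6° ✓; |PM| = 11.70 ✓; ∠(PM, MN) = 90.00° ✓; |MN| = 28.20 ✓; ∠MNA = 75.40° ✓; |NA| = 8.100 ✓; ∠NAW = 93.70° ✓; |AW| = 17.00 ✓; ∠(AW, WF) = 82.80° ✗; |WF| = 15.30 ✓.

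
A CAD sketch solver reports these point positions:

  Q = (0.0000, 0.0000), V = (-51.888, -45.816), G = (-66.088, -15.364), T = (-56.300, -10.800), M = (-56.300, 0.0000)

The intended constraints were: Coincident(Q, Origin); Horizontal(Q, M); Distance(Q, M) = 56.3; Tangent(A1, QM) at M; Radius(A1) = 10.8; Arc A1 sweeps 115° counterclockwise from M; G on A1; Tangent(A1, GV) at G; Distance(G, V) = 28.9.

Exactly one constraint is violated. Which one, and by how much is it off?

Distance(G, V) = 28.9 — off by 4.70.

Q = (0.00, 0.00) ✓; Q.y = 0.00, M.y = 0.00 ✓; |QM| = 56.30 ✓; ∠(TM, MQ) = 90.00° ✓; |TM| = 10.80 ✓; bearing(T→G) − bearing(T→M) = 115.0° ✓; |TG| = 10.80 ✓; ∠(TG, GV) = 90.00° ✓; |GV| = 33.60 ✗.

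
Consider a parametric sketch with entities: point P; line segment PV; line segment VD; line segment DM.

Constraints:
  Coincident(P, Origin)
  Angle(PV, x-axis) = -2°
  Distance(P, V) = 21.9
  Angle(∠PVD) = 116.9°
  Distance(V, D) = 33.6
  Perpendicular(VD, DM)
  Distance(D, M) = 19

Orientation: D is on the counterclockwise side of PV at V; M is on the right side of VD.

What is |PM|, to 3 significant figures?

58.1

P is at the origin; PV runs at -2.0° with length 21.9, so V = 21.9·(cos -2.0°, sin -2.0°) = (21.9, -0.764). ∠PVD = 116.9°, so VD runs at -2.0° + (180° − 116.9°) = 61.1° from the x-axis; with |VD| = 33.6, D = V + 33.6·(cos 61.1°, sin 61.1°) = (38.1, 28.7). VD is perpendicular to DM; with |DM| = 19.0 on the right of VD, M = D + 19.0·(0.875, -0.483) = (54.8, 19.5). Then |PM| = |M − P| = 58.1.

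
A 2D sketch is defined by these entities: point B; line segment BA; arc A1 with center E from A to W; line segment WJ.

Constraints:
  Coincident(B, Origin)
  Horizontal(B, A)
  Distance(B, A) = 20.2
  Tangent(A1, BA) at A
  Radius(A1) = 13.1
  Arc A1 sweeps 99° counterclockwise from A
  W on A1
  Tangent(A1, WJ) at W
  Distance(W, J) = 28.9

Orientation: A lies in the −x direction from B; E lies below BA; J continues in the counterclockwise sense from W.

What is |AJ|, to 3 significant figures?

44.5

B is at the origin; B and A share the same y with |BA| = 20.2 and A on the −x side, so A = (-20.2, 0.00). The tangent condition forces EA to be normal to BA, so E = A + (0, -13.1) = (-20.2, -13.1). On A1, A sits at bearing 90° from E; a 99° counterclockwise sweep puts W at bearing 189°, so W = E + 13.1·(cos 189°, sin 189°) = (-33.1, -15.1). Tangency of A1 to WJ means the radius EW is perpendicular to WJ, so WJ runs along (−sin 189°, cos 189°); with |WJ| = 28.9, J = (-28.6, -43.7). Then |AJ| = |J − A| = 44.5.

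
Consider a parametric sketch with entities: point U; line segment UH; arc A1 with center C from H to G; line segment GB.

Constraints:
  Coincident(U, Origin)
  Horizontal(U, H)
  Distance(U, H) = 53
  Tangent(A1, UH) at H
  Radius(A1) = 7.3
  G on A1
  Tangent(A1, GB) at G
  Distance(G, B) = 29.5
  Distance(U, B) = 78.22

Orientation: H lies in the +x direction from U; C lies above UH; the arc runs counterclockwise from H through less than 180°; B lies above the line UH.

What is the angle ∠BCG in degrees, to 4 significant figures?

76.10°

U is at the origin; U and H share the same y with |UH| = 53.0 and H on the +x side, so H = (53.00, 0.000). Since A1 is tangent to UH there, CH ⟂ UH, so C = H + (0, 7.3) = (53.00, 7.300). Since CG ⟂ GB (tangency), |CB| = √(7.3² + 29.5²) = 30.39 regardless of where G sits on A1. So B lies on both circle(U, 78.22) and circle(C, 30.39); the above-UH intersection is B = (71.71, 31.25). G is the foot of the tangent from B: G = (59.66, 4.320).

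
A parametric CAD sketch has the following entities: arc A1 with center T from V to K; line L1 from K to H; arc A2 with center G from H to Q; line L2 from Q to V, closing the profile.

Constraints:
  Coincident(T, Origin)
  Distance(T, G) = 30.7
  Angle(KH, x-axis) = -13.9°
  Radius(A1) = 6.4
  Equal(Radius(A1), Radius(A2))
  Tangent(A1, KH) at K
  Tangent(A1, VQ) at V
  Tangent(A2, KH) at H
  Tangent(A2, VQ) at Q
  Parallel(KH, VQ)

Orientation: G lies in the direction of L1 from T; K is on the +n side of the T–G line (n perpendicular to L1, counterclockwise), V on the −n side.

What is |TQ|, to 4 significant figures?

31.36

The slot axis is L1's direction at -13.9°, so u = (cos -13.9°, sin -13.9°) = (0.9707, -0.2402) and n = (−sin -13.9°, cos -13.9°) = (0.2402, 0.9707). T is at the origin and G lies 30.7 along u from T, so G = 30.7·u = (29.80, -7.375). Tangency of A1 to both parallel lines with radius 6.4 puts K and V at T ± 6.4·n: K = (1.537, 6.213), V = (-1.537, -6.213). Equal radii place H and Q the same way about G: H = G + 6.4·n = (31.34, -1.162), Q = G − 6.4·n = (28.26, -13.59). Then |TQ| = |Q − T| = 31.36.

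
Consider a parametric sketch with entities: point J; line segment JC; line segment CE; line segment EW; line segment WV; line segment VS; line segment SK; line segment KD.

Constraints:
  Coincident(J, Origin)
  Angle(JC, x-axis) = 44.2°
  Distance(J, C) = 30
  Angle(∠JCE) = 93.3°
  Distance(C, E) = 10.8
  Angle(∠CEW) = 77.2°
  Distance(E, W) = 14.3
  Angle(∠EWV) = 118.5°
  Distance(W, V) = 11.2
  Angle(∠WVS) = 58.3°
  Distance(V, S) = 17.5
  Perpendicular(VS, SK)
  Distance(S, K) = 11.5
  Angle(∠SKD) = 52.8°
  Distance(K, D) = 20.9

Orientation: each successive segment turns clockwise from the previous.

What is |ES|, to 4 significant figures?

9.128

J is at the origin; JC runs at 44.2° with length 30.0, so C = (21.51, 20.91). ∠JCE = 93.3° gives CE at -42.50° from the x-axis; with |CE| = 10.8, E = (29.47, 13.62). ∠CEW = 77.2° gives EW at -145.3° from the x-axis; with |EW| = 14.3, W = (17.71, 5.478). ∠EWV = 118.5° gives WV at 153.2° from the x-axis; with |WV| = 11.2, V = (7.716, 10.53). ∠WVS = 58.3° gives VS at 31.50° from the x-axis; with |VS| = 17.5, S = (22.64, 19.67). Then |ES| = |S − E| = 9.128.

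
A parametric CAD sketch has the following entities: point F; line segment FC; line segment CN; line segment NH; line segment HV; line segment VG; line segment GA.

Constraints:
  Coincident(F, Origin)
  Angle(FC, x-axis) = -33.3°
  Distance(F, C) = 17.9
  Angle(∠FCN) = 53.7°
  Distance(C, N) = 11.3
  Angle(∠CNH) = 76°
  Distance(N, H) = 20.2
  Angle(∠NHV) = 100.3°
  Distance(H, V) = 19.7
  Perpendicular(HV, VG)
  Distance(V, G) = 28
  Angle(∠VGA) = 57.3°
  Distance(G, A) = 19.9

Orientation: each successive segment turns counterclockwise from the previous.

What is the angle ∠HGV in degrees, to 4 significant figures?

35.13°

F is at the origin; FC runs at -33.3° with length 17.9, so C = (14.96, -9.828). ∠FCN = 53.7° gives CN at 93.00° from the x-axis; with |CN| = 11.3, N = (14.37, 1.457). ∠CNH = 76.0° gives NH at -163.0° from the x-axis; with |NH| = 20.2, H = (-4.948, -4.449). ∠NHV = 100.3° gives HV at -83.30° from the x-axis; with |HV| = 19.7, V = (-2.649, -24.01). HV is perpendicular to VG, so VG runs at 6.700°; with |VG| = 28.0, G = (25.16, -20.75). Then cos ∠HGV = GH·GV / (|GH||GV|), giving 35.13°.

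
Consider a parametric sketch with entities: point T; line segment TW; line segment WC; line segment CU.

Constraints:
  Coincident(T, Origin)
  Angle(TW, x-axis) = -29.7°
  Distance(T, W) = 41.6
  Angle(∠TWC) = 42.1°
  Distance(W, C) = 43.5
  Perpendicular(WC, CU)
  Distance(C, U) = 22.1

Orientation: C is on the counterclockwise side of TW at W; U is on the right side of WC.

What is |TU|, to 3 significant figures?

51.6

T is at the origin; TW runs at -29.7° with length 41.6, so W = 41.6·(cos -29.7°, sin -29.7°) = (36.1, -20.6). ∠TWC = 42.1°, so WC runs at -29.7° + (180° − 42.1°) = 108° from the x-axis; with |WC| = 43.5, C = W + 43.5·(cos 108°, sin 108°) = (22.5, 20.7). The perpendicularity gives CU at right angles to WC; with |CU| = 22.1 on the right of WC, U = C + 22.1·(0.950, 0.312) = (43.5, 27.6). Then |TU| = |U − T| = 51.6.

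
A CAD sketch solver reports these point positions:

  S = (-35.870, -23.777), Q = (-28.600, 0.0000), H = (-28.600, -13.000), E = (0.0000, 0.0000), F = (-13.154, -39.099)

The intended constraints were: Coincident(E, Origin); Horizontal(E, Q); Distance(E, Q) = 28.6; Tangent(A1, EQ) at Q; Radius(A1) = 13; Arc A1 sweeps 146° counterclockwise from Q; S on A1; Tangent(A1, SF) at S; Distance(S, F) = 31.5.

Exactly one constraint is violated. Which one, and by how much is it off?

Distance(S, F) = 31.5 — off by 4.10.

E = (0.00, 0.00) ✓; E.y = 0.00, Q.y = 0.00 ✓; |EQ| = 28.60 ✓; ∠(HQ, QE) = 90.00° ✓; |HQ| = 13.00 ✓; bearing(H→S) − bearing(H→Q) = 146.0° ✓; |HS| = 13.00 ✓; ∠(HS, SF) = 90.00° ✓; |SF| = 27.40 ✗.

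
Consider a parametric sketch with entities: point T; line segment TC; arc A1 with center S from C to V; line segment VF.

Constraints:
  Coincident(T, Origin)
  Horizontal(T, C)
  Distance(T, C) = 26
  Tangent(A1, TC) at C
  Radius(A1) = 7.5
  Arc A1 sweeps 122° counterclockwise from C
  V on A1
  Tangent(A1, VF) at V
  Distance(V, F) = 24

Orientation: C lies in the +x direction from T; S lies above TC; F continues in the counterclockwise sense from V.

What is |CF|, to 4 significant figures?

32.46

T is at the origin; TC is horizontal with |TC| = 26.0 and C on the +x side, so C = (26.00, 0.000). A1 meets TC tangentially, so SC is at right angles to TC, so S = C + (0, 7.5) = (26.00, 7.500). On A1, C sits at bearing -90° from S; a 122° counterclockwise sweep puts V at bearing 32°, so V = S + 7.5·(cos 32°, sin 32°) = (32.36, 11.47). The tangent condition forces SV to be normal to VF, so VF runs along (−sin 32°, cos 32°); with |VF| = 24.0, F = (19.64, 31.83). Then |CF| = |F − C| = 32.46.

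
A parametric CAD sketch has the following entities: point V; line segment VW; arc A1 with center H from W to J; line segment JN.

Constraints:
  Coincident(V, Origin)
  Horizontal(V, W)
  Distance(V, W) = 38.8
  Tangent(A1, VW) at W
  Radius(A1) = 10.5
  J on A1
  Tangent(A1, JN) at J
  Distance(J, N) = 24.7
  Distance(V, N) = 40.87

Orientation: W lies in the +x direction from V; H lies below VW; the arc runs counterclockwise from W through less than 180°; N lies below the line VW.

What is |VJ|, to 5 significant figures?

29.751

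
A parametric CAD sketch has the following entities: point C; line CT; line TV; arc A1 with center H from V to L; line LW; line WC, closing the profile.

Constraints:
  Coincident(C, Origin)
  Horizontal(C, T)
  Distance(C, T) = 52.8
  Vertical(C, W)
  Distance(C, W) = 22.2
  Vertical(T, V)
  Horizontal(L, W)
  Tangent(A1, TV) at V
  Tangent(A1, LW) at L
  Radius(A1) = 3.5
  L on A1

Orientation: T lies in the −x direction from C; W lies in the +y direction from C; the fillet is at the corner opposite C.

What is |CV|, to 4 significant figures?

56.01

C is at the origin; CT is horizontal with |CT| = 52.8 and T on the −x side, so T = (-52.80, 0.000). C and W share the same x with |CW| = 22.2 and W on the +y side, so W = (0.000, 22.20). The virtual corner opposite C is at (-52.80, 22.20). The tangent condition forces HV to be normal to TV and A1 meets LW tangentially, so HL is at right angles to LW, with radius 3.5, so the center H sits 3.5 in from both sides at H = (-49.30, 18.70). That places the tangent points at V = (-52.80, 18.70) on TV and L = (-49.30, 22.20) on LW. Then |CV| = |V − C| = 56.01.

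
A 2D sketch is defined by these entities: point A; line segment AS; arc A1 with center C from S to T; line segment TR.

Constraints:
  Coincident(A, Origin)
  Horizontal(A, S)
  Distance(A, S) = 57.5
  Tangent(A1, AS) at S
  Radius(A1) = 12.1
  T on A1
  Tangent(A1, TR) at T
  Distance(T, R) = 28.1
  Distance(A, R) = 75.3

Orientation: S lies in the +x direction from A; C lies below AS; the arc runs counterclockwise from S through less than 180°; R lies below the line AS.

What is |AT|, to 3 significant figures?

50.8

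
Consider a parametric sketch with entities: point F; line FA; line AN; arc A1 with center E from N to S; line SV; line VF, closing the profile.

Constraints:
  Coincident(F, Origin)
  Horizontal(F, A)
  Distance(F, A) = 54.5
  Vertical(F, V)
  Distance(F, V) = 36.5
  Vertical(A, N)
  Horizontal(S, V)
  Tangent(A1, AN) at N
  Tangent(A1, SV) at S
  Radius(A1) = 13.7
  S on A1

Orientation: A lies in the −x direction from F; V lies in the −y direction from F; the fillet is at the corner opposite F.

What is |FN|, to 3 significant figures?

59.1

F is at the origin; FA is horizontal with |FA| = 54.5 and A on the −x side, so A = (-54.5, 0.00). FV is vertical with |FV| = 36.5 and V on the −y side, so V = (0.00, -36.5). The virtual corner opposite F is at (-54.5, -36.5). A1 meets AN tangentially, so EN is at right angles to AN and tangency of A1 to SV means the radius ES is perpendicular to SV, with radius 13.7, so the center E sits 13.7 in from both sides at E = (-40.8, -22.8). That places the tangent points at N = (-54.5, -22.8) on AN and S = (-40.8, -36.5) on SV. Then |FN| = |N − F| = 59.1.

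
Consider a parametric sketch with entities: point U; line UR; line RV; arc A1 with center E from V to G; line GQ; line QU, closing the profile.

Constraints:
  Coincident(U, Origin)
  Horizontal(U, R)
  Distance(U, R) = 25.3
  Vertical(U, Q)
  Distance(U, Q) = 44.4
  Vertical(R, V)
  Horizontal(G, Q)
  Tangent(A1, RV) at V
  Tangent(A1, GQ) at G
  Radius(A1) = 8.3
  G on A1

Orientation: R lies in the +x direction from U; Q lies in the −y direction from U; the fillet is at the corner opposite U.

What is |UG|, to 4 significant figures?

47.54

U is at the origin; UR is horizontal with |UR| = 25.3 and R on the +x side, so R = (25.30, 0.000). UQ is vertical with |UQ| = 44.4 and Q on the −y side, so Q = (0.000, -44.40). The virtual corner opposite U is at (25.30, -44.40). Tangency of A1 to RV means the radius EV is perpendicular to RV and the tangent condition forces EG to be normal to GQ, with radius 8.3, so the center E sits 8.3 in from both sides at E = (17.00, -36.10). That places the tangent points at V = (25.30, -36.10) on RV and G = (17.00, -44.40) on GQ. Then |UG| = |G − U| = 47.54.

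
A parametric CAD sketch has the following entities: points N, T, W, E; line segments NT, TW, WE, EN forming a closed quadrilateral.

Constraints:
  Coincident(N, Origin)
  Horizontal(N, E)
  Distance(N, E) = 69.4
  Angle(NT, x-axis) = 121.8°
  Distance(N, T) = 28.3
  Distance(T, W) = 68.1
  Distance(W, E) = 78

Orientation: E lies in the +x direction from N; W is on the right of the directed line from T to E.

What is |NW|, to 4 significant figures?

41.68

N is at the origin; N and E share the same y with |NE| = 69.4 and E in +x, so E = (69.4, 0). NT runs at 121.8° with |NT| = 28.3, so T = (-14.91, 24.05). W is determined by |TW| = 68.1 and |WE| = 78.0 together: it lies at the intersection of circle(T, 68.1) and circle(E, 78.0). With |TE| = 87.68, the foot of the radical line on TE is 35.59 from T and the perpendicular offset is √(68.1² − 35.59²) = 58.06. Taking the right-of-TE solution: W = (3.384, -41.54).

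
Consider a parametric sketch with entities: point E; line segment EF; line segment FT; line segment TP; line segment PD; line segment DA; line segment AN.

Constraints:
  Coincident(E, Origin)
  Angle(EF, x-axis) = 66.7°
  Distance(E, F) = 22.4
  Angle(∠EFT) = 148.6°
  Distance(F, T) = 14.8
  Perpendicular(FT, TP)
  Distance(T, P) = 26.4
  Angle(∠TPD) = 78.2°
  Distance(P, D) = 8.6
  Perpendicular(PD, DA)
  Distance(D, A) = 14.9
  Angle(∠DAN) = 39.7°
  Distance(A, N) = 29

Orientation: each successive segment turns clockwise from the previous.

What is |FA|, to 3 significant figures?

13.8

E is at the origin; EF runs at 66.7° with length 22.4, so F = (8.86, 20.6). ∠EFT = 148.6° gives FT at 35.3° from the x-axis; with |FT| = 14.8, T = (20.9, 29.1). FT is perpendicular to TP, so TP runs at -54.7°; with |TP| = 26.4, P = (36.2, 7.58). ∠TPD = 78.2° gives PD at -156° from the x-axis; with |PD| = 8.6, D = (28.3, 4.15). The perpendicularity gives DA at right angles to PD, so DA runs at 114°; with |DA| = 14.9, A = (22.4, 17.8). Then |FA| = |A − F| = 13.8.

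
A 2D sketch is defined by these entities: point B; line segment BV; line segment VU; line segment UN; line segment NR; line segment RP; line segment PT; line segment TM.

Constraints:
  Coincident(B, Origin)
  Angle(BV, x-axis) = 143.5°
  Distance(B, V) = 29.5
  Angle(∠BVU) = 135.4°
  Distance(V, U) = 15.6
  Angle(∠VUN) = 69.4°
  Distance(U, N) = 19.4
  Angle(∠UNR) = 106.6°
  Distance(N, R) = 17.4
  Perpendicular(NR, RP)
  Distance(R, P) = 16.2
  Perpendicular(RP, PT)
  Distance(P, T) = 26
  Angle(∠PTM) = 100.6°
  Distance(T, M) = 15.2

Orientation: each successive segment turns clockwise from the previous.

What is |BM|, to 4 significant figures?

41.35

B is at the origin; BV runs at 143.5° with length 29.5, so V = (-23.71, 17.55). ∠BVU = 135.4° gives VU at 98.90° from the x-axis; with |VU| = 15.6, U = (-26.13, 32.96). ∠VUN = 69.4° gives UN at -11.70° from the x-axis; with |UN| = 19.4, N = (-7.130, 29.03). ∠UNR = 106.6° gives NR at -85.10° from the x-axis; with |NR| = 17.4, R = (-5.644, 11.69). NR is perpendicular to RP, so RP runs at -175.1°; with |RP| = 16.2, P = (-21.78, 10.31). RP ⟂ PT, so PT runs at 94.90°; with |PT| = 26.0, T = (-24.01, 36.21). ∠PTM = 100.6° gives TM at 15.50° from the x-axis; with |TM| = 15.2, M = (-9.359, 40.27). Then |BM| = |M − B| = 41.35.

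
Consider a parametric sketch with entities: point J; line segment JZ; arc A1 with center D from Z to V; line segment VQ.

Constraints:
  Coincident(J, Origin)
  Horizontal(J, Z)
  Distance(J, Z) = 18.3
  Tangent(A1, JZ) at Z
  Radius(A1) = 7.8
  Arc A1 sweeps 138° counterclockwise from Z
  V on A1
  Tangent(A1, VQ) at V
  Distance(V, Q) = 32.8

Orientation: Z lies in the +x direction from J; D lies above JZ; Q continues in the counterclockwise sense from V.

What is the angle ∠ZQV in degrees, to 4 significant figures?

19.68°

J is at the origin; J and Z share the same y with |JZ| = 18.3 and Z on the +x side, so Z = (18.30, 0.000). Tangency of A1 to JZ means the radius DZ is perpendicular to JZ, so D = Z + (0, 7.8) = (18.30, 7.800). On A1, Z sits at bearing -90° from D; a 138° counterclockwise sweep puts V at bearing 48°, so V = D + 7.8·(cos 48°, sin 48°) = (23.52, 13.60). A1 meets VQ tangentially, so DV is at right angles to VQ, so VQ runs along (−sin 48°, cos 48°); with |VQ| = 32.8, Q = (-0.8559, 35.54). Then cos ∠ZQV = QZ·QV / (|QZ||QV|), giving 19.68°.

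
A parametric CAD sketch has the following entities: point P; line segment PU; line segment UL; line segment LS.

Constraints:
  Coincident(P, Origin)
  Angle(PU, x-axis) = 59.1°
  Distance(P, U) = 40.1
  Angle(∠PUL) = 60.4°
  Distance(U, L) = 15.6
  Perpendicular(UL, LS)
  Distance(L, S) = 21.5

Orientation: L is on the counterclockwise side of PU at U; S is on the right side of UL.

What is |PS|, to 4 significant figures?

56.52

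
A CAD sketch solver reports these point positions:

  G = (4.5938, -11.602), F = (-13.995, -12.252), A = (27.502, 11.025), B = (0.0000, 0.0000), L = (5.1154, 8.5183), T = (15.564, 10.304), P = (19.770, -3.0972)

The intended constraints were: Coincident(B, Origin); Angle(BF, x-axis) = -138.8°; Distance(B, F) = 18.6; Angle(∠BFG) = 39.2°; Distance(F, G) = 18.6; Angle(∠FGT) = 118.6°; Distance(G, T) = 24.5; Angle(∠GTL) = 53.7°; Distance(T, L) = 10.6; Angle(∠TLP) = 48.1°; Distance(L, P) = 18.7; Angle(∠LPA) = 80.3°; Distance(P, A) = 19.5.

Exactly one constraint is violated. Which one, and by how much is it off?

Distance(P, A) = 19.5 — off by 3.40.

B = (0.00, 0.00) ✓; BF at -138.8° ✓; |BF| = 18.60 ✓; ∠BFG = 39.20° ✓; |FG| = 18.60 ✓; ∠FGT = 118.6° ✓; |GT| = 24.50 ✓; ∠GTL = 53.70° ✓; |TL| = 10.60 ✓; ∠TLP = 48.10° ✓; |LP| = 18.70 ✓; ∠LPA = 80.30° ✓; |PA| = 16.10 ✗.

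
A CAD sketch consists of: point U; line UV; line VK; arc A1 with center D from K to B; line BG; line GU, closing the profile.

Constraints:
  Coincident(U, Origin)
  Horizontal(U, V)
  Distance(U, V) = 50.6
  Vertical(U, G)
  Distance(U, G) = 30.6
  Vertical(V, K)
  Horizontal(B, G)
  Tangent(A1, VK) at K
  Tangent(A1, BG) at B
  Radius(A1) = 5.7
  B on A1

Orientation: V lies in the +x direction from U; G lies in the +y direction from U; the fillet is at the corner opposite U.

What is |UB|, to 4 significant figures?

54.34

The virtual corner opposite U is at (50.60, 30.60). Since A1 is tangent to VK there, DK ⟂ VK and tangency of A1 to BG means the radius DB is perpendicular to BG, with radius 5.7, so the center D sits 5.7 in from both sides at D = (44.90, 24.90). That places the tangent points at K = (50.60, 24.90) on VK and B = (44.90, 30.60) on BG. Then |UB| = |B − U| = 54.34.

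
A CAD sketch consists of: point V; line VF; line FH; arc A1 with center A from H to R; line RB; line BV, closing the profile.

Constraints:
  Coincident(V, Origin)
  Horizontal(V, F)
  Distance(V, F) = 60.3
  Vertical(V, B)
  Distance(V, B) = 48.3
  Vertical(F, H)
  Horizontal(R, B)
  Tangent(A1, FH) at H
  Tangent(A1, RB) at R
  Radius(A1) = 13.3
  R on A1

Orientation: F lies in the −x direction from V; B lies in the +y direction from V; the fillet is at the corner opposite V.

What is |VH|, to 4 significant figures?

69.72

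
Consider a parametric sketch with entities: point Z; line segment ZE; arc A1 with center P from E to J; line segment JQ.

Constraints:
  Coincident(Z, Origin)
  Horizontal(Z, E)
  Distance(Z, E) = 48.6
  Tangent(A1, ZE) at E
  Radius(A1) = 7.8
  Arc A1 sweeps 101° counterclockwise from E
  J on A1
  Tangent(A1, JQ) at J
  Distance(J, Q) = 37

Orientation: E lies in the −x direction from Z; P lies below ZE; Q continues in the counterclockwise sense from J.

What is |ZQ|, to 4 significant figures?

67.09

Z is at the origin; ZE is horizontal with |ZE| = 48.6 and E on the −x side, so E = (-48.60, 0.000). Tangency of A1 to ZE means the radius PE is perpendicular to ZE, so P = E + (0, -7.8) = (-48.60, -7.800). On A1, E sits at bearing 90° from P; a 101° counterclockwise sweep puts J at bearing 191°, so J = P + 7.8·(cos 191°, sin 191°) = (-56.26, -9.288). Since A1 is tangent to JQ there, PJ ⟂ JQ, so JQ runs along (−sin 191°, cos 191°); with |JQ| = 37.0, Q = (-49.20, -45.61). Then |ZQ| = |Q − Z| = 67.09.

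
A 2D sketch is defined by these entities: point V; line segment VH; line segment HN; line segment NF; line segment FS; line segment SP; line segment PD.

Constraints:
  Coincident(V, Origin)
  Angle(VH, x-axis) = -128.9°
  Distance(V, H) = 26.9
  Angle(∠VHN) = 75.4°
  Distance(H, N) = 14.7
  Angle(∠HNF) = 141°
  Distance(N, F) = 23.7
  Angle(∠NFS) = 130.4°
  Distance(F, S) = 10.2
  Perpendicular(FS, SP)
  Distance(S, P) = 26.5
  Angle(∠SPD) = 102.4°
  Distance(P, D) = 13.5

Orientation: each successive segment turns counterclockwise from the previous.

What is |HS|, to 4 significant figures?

41.76

V is at the origin; VH runs at -128.9° with length 26.9, so H = (-16.89, -20.93). ∠VHN = 75.4° gives HN at -24.30° from the x-axis; with |HN| = 14.7, N = (-3.495, -26.98). ∠HNF = 141.0° gives NF at 14.70° from the x-axis; with |NF| = 23.7, F = (19.43, -20.97). ∠NFS = 130.4° gives FS at 64.30° from the x-axis; with |FS| = 10.2, S = (23.85, -11.78). Then |HS| = |S − H| = 41.76.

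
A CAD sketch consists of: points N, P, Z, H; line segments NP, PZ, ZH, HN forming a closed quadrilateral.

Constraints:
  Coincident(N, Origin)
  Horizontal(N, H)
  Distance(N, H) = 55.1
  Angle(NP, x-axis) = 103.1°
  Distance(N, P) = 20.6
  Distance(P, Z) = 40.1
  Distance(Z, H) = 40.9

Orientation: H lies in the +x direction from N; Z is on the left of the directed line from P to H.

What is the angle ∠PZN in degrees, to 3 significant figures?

25.5°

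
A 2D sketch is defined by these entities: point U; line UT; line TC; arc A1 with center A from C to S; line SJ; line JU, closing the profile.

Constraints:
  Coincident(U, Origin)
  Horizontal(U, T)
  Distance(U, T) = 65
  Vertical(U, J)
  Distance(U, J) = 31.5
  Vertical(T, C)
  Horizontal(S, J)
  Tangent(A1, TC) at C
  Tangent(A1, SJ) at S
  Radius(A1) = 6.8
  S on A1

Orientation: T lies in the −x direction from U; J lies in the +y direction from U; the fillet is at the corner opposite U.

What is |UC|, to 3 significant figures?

69.5

U is at the origin; UT is horizontal with |UT| = 65.0 and T on the −x side, so T = (-65.0, 0.00). U and J share the same x with |UJ| = 31.5 and J on the +y side, so J = (0.00, 31.5). The virtual corner opposite U is at (-65.0, 31.5). Tangency of A1 to TC means the radius AC is perpendicular to TC and the tangent condition forces AS to be normal to SJ, with radius 6.8, so the center A sits 6.8 in from both sides at A = (-58.2, 24.7). That places the tangent points at C = (-65.0, 24.7) on TC and S = (-58.2, 31.5) on SJ. Then |UC| = |C − U| = 69.5.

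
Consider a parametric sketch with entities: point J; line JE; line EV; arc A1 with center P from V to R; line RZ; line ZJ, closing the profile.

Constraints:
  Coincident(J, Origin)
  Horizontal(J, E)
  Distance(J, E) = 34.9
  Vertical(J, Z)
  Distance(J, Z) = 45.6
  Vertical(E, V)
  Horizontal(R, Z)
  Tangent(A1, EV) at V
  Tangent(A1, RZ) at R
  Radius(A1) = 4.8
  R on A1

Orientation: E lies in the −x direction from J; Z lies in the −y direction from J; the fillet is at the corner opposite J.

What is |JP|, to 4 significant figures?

50.70

J is at the origin; JE is horizontal with |JE| = 34.9 and E on the −x side, so E = (-34.90, 0.000). JZ is vertical with |JZ| = 45.6 and Z on the −y side, so Z = (0.000, -45.60). The virtual corner opposite J is at (-34.90, -45.60). Tangency of A1 to EV means the radius PV is perpendicular to EV and the tangent condition forces PR to be normal to RZ, with radius 4.8, so the center P sits 4.8 in from both sides at P = (-30.10, -40.80). Then |JP| = |P − J| = 50.70.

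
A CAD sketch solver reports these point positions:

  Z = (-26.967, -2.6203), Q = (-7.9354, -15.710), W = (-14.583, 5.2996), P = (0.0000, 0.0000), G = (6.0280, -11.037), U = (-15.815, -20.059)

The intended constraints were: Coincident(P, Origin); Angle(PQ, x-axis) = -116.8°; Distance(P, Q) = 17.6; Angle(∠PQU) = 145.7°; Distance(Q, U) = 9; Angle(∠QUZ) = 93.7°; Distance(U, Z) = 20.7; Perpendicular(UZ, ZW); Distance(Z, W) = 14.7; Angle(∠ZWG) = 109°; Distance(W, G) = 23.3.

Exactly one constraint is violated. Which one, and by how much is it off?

Distance(W, G) = 23.3 — off by 3.00.

P = (0.00, 0.00) ✓; PQ at -116.8° ✓; |PQ| = 17.60 ✓; ∠PQU = 145.7° ✓; |QU| = 9.000 ✓; ∠QUZ = 93.70° ✓; |UZ| = 20.70 ✓; ∠(UZ, ZW) = 90.00° ✓; |ZW| = 14.70 ✓; ∠ZWG = 109.0° ✓; |WG| = 26.30 ✗.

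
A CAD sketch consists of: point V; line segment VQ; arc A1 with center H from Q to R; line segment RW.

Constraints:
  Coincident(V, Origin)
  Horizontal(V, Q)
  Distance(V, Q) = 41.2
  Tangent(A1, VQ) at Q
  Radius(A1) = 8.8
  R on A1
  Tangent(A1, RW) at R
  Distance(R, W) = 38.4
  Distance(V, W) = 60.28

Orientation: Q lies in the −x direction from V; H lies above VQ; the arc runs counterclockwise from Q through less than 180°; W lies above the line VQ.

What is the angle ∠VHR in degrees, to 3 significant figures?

18.2°

Checks: |HQ| = 8.800 ✓; |HR| = 8.800 ✓; ∠(HR, RW) = 90.00° ✓; |RW| = 38.40 ✓; |VW| = 60.28 ✓.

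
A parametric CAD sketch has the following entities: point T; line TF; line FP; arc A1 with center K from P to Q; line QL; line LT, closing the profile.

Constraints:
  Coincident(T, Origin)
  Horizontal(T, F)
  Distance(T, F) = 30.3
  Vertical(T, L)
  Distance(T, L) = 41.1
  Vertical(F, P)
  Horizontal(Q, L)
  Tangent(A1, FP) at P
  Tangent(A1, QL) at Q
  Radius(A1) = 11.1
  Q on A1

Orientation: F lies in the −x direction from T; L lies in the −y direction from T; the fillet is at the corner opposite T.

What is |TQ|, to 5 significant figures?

45.364

T is at the origin; TF is horizontal with |TF| = 30.3 and F on the −x side, so F = (-30.300, 0.0000). TL is vertical with |TL| = 41.1 and L on the −y side, so L = (0.0000, -41.100). The virtual corner opposite T is at (-30.300, -41.100). A1 meets FP tangentially, so KP is at right angles to FP and the tangent condition forces KQ to be normal to QL, with radius 11.1, so the center K sits 11.1 in from both sides at K = (-19.200, -30.000). That places the tangent points at P = (-30.300, -30.000) on FP and Q = (-19.200, -41.100) on QL. Then |TQ| = |Q − T| = 45.364.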